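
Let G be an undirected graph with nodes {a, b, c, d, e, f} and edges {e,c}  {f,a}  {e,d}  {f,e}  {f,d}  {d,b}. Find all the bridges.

a-f, b-d, c-e

The edges on the cycle f-e-d-f are not bridges since each lies on that cycle.
But removing d - b disconnects d from b; removing e - c disconnects e from c; removing f - a disconnects f from a — these are bridges.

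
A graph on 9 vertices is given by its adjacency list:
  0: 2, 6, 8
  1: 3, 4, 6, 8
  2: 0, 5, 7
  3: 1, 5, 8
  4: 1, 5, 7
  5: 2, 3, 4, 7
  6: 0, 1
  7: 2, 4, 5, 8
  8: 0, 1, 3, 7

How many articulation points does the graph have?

0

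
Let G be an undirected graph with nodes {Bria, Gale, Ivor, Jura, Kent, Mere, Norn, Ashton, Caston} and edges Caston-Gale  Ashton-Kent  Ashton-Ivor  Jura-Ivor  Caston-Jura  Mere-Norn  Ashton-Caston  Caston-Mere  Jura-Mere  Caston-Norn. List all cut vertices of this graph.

Ashton, Caston

Removing Ashton increases the component count from 2 to 3, so Ashton is a cut vertex.
Removing Caston increases the component count from 2 to 3, so Caston is a cut vertex.
By contrast removing Jura leaves 2 components; it is not a cut vertex. No other vertex is a cut vertex either.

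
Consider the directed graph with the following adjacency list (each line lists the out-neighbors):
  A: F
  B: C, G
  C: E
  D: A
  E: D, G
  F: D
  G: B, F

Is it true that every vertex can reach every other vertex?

No

There is no directed path from A to E, so the graph is not strongly connected.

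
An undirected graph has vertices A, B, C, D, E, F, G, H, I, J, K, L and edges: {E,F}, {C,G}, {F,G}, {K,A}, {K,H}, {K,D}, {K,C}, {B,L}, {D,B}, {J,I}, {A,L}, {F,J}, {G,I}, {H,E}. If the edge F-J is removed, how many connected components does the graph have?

1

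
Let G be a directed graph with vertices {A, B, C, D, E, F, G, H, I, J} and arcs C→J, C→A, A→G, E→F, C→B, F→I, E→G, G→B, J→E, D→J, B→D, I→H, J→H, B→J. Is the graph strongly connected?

There is no directed path from G to C, so the graph is not strongly connected.

No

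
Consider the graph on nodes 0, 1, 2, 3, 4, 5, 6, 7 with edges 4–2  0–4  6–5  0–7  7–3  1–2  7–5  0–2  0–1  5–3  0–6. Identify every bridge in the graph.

none

The edges on the cycle 0-4-2-0 are not bridges since each lies on that cycle.
Every edge lies on some cycle, so there are no bridges.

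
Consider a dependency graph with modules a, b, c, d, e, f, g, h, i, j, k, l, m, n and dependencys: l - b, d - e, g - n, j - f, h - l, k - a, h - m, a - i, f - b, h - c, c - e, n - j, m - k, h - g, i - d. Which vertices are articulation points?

h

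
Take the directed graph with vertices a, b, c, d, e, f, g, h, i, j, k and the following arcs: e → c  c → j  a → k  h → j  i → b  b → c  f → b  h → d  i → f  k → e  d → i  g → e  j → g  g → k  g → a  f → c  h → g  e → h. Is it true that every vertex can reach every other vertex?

Yes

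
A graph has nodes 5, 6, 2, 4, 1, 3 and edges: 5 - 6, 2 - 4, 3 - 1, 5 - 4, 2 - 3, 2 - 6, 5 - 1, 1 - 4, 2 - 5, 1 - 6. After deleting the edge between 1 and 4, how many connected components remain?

1 and 4 are still connected via 1-5-4, so the component count stays at 1.

1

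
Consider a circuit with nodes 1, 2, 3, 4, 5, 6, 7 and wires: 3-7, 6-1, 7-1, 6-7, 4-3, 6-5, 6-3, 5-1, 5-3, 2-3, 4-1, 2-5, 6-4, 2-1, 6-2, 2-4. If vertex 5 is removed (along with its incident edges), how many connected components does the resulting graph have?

With 5 gone, the remaining components are: {1, 2, 3, 4, 6, 7}.
That is 1 component.

1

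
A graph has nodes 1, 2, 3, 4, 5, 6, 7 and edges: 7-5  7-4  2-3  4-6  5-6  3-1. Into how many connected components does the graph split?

2

Starting from 1 we can reach 1, 2, 3. That is one component of size 3.
Starting from 4 we can reach 4, 5, 6, 7. That is one component of size 4.
Total: 2 components.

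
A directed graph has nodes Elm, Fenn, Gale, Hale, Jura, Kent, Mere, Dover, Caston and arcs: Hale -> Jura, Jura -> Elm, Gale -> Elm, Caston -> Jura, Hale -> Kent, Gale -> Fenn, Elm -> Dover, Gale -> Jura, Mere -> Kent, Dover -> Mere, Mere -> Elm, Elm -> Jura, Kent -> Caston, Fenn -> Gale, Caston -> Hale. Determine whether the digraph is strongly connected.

There is no directed path from Jura to Gale, so the graph is not strongly connected.

No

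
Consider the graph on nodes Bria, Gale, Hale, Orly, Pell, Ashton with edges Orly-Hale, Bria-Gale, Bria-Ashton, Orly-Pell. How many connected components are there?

Starting from Hale we can reach Hale, Orly, Pell. That is one component of size 3.
Starting from Bria we can reach Bria, Gale, Ashton. That is one component of size 3.
Total: 2 components.

2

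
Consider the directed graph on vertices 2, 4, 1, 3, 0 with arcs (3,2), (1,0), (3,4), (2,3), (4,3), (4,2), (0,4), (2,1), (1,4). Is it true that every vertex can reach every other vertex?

Yes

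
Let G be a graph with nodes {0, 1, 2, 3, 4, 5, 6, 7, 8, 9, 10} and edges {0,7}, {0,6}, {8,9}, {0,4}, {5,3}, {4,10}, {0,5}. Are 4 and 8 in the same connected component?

The component containing 4 is {0, 3, 4, 5, 6, 7, 10}, and 8 is not in it.

No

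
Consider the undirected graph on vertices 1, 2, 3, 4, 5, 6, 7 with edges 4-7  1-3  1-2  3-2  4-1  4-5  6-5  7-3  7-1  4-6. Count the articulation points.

1

Removing 4 increases the component count from 1 to 2, so 4 is a cut vertex.
By contrast removing 6 leaves 1 component; it is not a cut vertex. No other vertex is a cut vertex either.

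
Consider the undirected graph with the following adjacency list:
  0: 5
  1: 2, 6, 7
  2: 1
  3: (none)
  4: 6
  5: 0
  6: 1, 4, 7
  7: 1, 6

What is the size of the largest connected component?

3 is isolated — a component by itself.
Starting from 0 we can reach 0, 5. That is one component of size 2.
Starting from 1 we can reach 1, 2, 4, 6, 7. That is one component of size 5.
The largest has 5 vertices.

5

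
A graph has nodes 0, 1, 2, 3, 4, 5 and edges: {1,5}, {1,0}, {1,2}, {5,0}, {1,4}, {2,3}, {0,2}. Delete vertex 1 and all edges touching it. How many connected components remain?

With 1 gone, the remaining components are: {4}; {0, 2, 3, 5}.
That is 2 components.

2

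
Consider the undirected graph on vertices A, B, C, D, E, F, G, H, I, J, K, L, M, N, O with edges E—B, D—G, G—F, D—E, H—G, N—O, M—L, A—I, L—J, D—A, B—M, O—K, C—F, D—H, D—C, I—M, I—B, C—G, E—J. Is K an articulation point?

Deleting K leaves 2 components (was 2), so K is not a cut vertex.

No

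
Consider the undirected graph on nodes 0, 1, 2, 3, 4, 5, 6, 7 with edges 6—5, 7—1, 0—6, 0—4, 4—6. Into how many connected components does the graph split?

3 is isolated — a component by itself.
2 is isolated — a component by itself.
Starting from 1 we can reach 1, 7. That is one component of size 2.
Starting from 0 we can reach 0, 4, 5, 6. That is one component of size 4.
Total: 4 components.

4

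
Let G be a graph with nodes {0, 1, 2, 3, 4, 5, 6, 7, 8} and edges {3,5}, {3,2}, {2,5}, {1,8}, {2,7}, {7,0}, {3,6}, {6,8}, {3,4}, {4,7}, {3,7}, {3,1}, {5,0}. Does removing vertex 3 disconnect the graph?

Yes

Deleting 3 raises the number of components from 1 to 2, so 3 is a cut vertex.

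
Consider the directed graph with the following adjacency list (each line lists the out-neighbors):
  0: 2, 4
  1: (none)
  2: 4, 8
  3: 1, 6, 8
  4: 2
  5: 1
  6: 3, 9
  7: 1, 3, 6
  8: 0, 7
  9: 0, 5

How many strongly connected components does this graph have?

{0, 2, 3, 4, 6, 7, 8, 9} are all mutually reachable — one SCC of size 8.
{5} is an SCC by itself.
{1} is an SCC by itself.
That gives 3 strongly connected components.

3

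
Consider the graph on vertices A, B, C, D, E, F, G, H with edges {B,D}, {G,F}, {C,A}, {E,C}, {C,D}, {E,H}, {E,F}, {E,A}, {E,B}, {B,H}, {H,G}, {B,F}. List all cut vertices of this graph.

Removing G, for instance, still leaves 1 component. No single vertex removal increases the component count — the graph has no articulation points.

none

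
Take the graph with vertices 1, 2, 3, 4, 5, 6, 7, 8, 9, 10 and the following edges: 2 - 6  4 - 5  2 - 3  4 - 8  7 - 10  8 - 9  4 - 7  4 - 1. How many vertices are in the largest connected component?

Starting from 2 we can reach 2, 3, 6. That is one component of size 3.
Starting from 1 we can reach 1, 4, 5, 7, 8, 9, 10. That is one component of size 7.
The largest has 7 vertices.

7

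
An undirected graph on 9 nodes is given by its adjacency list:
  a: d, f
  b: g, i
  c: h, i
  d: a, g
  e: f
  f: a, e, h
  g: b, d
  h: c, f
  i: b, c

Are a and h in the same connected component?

From a we can reach a, b, c, d, e, f, g, h, i, which includes h.

Yes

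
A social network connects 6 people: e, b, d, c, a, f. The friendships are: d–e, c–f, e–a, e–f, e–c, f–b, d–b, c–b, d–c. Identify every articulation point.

e

Removing e increases the component count from 1 to 2, so e is a cut vertex.
By contrast removing b leaves 1 component; it is not a cut vertex. No other vertex is a cut vertex either.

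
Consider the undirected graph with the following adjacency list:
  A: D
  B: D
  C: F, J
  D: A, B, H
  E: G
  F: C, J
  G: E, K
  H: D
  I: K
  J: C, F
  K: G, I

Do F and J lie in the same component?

Yes

From F we can reach C, F, J, which includes J.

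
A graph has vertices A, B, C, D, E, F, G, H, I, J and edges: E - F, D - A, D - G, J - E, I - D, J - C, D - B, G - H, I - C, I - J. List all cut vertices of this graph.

Removing D increases the component count from 1 to 4, so D is a cut vertex.
Removing E increases the component count from 1 to 2, so E is a cut vertex.
Removing G increases the component count from 1 to 2, so G is a cut vertex.
Likewise I, J are cut vertices.
By contrast removing H leaves 1 component; it is not a cut vertex. No other vertex is a cut vertex either.

D, E, G, I, J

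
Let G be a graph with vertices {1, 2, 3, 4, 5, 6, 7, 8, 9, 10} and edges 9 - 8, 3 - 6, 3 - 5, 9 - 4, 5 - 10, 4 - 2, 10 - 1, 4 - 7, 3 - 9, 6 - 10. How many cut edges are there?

The edges on the cycle 3-5-10-6-3 are not bridges since each lies on that cycle.
But removing 3 - 9 disconnects 3 from 9; removing 4 - 2 disconnects 4 from 2; removing 10 - 1 disconnects 10 from 1; removing 4 - 9 disconnects 4 from 9 — these are bridges.
In total 6 edges are bridges.

6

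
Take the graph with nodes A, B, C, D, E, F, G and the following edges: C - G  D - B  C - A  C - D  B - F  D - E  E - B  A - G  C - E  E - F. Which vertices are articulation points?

Removing C increases the component count from 1 to 2, so C is a cut vertex.
By contrast removing E leaves 1 component; it is not a cut vertex. No other vertex is a cut vertex either.

C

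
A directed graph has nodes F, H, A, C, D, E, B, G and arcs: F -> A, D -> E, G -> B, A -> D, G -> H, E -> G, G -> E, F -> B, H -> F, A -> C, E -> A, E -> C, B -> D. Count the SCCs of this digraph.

{A, B, D, E, F, G, H} are all mutually reachable — one SCC of size 7.
{C} is an SCC by itself.
That gives 2 strongly connected components.

2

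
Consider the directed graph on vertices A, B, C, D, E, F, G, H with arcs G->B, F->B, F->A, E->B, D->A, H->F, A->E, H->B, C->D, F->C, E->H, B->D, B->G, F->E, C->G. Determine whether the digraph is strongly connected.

Yes

From G we can reach every vertex (A, B, C, D, E, F, G, H), and every vertex can reach G (A, B, C, D, E, F, G, H). So the whole graph is one strongly connected component.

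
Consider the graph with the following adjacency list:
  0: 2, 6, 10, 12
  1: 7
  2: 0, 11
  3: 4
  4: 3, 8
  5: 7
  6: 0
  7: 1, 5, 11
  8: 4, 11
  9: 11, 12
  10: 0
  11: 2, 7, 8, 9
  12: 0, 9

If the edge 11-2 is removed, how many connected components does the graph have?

11 and 2 are still connected via 11-9-12-0-2, so the component count stays at 1.

1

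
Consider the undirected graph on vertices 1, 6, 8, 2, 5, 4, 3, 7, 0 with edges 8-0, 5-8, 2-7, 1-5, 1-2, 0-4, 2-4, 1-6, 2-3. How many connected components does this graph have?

Starting from 0 we can reach 0, 1, 2, 3, 4, 5, 6, 7, 8. That is one component of size 9.
Total: 1 component.

1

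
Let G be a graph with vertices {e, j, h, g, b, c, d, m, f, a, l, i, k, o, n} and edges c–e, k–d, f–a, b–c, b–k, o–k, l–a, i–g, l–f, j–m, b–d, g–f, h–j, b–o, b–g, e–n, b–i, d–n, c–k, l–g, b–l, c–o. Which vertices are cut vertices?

Removing b increases the component count from 2 to 3, so b is a cut vertex.
Removing j increases the component count from 2 to 3, so j is a cut vertex.
By contrast removing m leaves 2 components; it is not a cut vertex. No other vertex is a cut vertex either.

b, j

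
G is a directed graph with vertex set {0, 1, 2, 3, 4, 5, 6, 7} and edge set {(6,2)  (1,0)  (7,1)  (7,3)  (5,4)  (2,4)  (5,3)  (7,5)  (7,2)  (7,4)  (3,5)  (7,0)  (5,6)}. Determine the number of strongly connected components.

7

{3, 5} are all mutually reachable — one SCC of size 2.
{7} is an SCC by itself.
{4} is an SCC by itself.
{2} is an SCC by itself.
{1} is an SCC by itself.
(and 2 more singleton SCCs)
That gives 7 strongly connected components.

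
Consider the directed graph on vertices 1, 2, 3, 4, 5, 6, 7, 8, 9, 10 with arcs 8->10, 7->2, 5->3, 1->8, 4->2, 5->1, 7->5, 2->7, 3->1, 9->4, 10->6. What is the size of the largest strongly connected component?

2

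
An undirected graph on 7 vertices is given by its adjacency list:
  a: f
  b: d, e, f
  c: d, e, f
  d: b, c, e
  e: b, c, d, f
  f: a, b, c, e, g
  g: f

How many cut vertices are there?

1

Removing f increases the component count from 1 to 3, so f is a cut vertex.
By contrast removing g leaves 1 component; it is not a cut vertex. No other vertex is a cut vertex either.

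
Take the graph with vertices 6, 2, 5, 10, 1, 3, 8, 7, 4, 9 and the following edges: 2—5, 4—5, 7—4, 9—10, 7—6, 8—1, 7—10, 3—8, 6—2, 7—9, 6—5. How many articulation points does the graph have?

Removing 7 increases the component count from 2 to 3, so 7 is a cut vertex.
Removing 8 increases the component count from 2 to 3, so 8 is a cut vertex.
By contrast removing 10 leaves 2 components; it is not a cut vertex. No other vertex is a cut vertex either.

2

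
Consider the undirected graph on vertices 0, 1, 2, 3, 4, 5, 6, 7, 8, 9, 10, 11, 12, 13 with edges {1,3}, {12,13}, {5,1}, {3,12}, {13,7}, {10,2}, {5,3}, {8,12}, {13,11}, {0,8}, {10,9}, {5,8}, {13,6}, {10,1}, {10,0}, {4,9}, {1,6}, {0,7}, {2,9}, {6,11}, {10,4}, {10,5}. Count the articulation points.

1

Removing 10 increases the component count from 1 to 2, so 10 is a cut vertex.
By contrast removing 4 leaves 1 component; it is not a cut vertex. No other vertex is a cut vertex either.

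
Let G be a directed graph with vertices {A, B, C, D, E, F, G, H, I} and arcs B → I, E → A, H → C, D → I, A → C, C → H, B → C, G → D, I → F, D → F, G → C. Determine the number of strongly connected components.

8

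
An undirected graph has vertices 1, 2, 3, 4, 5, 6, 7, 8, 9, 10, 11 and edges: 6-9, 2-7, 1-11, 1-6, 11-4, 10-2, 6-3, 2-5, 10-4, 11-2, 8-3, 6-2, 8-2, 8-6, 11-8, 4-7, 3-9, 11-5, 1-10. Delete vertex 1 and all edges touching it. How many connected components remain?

With 1 gone, the remaining components are: {2, 3, 4, 5, 6, 7, 8, 9, 10, 11}.
That is 1 component.

1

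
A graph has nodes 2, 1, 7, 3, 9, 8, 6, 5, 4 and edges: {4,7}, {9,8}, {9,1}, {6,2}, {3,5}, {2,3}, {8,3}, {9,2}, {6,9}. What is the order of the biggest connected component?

7

Starting from 4 we can reach 4, 7. That is one component of size 2.
Starting from 1 we can reach 1, 2, 3, 5, 6, 8, 9. That is one component of size 7.
The largest has 7 vertices.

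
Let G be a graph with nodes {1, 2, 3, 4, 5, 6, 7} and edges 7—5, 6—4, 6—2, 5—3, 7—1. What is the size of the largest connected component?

Starting from 2 we can reach 2, 4, 6. That is one component of size 3.
Starting from 1 we can reach 1, 3, 5, 7. That is one component of size 4.
The largest has 4 vertices.

4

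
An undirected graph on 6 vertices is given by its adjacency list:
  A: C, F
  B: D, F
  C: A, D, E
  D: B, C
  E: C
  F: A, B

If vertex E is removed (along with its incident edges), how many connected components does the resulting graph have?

With E gone, the remaining components are: {A, B, C, D, F}.
That is 1 component.

1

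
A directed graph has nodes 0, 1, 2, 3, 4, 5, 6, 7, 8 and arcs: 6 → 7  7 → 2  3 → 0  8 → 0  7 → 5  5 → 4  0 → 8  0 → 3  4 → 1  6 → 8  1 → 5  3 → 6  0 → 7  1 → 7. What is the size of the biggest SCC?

{1, 4, 5, 7} are all mutually reachable — one SCC of size 4.
{0, 3, 6, 8} are all mutually reachable — one SCC of size 4.
{2} is an SCC by itself.
The largest has 4 vertices.

4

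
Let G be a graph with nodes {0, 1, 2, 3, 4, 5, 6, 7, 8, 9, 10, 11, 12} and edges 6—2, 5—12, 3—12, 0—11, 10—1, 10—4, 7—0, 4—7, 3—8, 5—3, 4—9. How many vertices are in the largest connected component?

7

Starting from 2 we can reach 2, 6. That is one component of size 2.
Starting from 3 we can reach 3, 5, 8, 12. That is one component of size 4.
Starting from 0 we can reach 0, 1, 4, 7, 9, 10, 11. That is one component of size 7.
The largest has 7 vertices.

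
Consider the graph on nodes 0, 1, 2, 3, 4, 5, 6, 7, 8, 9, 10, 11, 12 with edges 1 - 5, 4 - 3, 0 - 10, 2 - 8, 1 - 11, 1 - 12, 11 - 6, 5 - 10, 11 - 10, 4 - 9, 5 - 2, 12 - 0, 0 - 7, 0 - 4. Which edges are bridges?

0-4, 0-7, 11-6, 2-5, 2-8, 3-4, 4-9

The edges on the cycle 1-11-10-5-1 are not bridges since each lies on that cycle.
But removing 6 - 11 disconnects 6 from 11; removing 4 - 3 disconnects 4 from 3; removing 0 - 4 disconnects 0 from 4; removing 8 - 2 disconnects 8 from 2 — these are bridges.
In total 7 edges are bridges.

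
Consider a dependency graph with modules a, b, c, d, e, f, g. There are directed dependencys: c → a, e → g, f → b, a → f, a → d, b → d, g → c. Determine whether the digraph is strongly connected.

There is no directed path from a to e, so the graph is not strongly connected.

No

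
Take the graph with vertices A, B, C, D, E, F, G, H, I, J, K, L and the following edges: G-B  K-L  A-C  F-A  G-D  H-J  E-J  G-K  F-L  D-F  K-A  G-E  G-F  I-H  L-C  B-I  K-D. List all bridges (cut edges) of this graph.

The edges on the cycle G-B-I-H-J-E-G are not bridges since each lies on that cycle.
Every edge lies on some cycle, so there are no bridges.

none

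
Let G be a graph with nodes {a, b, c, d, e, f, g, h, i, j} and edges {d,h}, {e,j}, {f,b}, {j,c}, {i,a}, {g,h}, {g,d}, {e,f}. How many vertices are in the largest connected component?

5

Starting from a we can reach a, i. That is one component of size 2.
Starting from d we can reach d, g, h. That is one component of size 3.
Starting from b we can reach b, c, e, f, j. That is one component of size 5.
The largest has 5 vertices.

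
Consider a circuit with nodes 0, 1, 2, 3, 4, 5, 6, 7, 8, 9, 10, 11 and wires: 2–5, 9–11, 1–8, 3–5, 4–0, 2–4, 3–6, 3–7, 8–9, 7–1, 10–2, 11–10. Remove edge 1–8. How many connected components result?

1

1 and 8 are still connected via 1-7-3-5-2-10-11-9-8, so the component count stays at 1.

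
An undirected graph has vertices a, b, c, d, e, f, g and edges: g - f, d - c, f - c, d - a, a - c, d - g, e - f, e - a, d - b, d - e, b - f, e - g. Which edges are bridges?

none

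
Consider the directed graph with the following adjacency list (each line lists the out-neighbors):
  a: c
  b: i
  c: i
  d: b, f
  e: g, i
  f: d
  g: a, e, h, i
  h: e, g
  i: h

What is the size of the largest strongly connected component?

{a, c, e, g, h, i} are all mutually reachable — one SCC of size 6.
{d, f} are all mutually reachable — one SCC of size 2.
{b} is an SCC by itself.
The largest has 6 vertices.

6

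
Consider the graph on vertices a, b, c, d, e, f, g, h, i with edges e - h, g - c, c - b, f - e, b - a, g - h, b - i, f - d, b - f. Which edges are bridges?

a-b, b-i, d-f

The edges on the cycle g-c-b-f-e-h-g are not bridges since each lies on that cycle.
But removing d - f disconnects d from f; removing b - i disconnects b from i; removing b - a disconnects b from a — these are bridges.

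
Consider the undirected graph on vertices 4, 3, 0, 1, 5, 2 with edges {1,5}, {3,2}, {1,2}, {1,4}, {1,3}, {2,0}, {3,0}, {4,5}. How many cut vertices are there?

Removing 1 increases the component count from 1 to 2, so 1 is a cut vertex.
By contrast removing 3 leaves 1 component; it is not a cut vertex. No other vertex is a cut vertex either.

1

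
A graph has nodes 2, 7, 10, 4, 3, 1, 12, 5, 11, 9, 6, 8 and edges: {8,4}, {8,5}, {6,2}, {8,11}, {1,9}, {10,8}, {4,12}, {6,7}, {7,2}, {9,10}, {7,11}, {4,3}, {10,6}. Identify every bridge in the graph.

The edges on the cycle 10-6-7-11-8-10 are not bridges since each lies on that cycle.
But removing 8 - 4 disconnects 8 from 4; removing 1 - 9 disconnects 1 from 9; removing 10 - 9 disconnects 10 from 9; removing 5 - 8 disconnects 5 from 8 — these are bridges.
In total 6 edges are bridges.

1-9, 10-9, 12-4, 3-4, 4-8, 5-8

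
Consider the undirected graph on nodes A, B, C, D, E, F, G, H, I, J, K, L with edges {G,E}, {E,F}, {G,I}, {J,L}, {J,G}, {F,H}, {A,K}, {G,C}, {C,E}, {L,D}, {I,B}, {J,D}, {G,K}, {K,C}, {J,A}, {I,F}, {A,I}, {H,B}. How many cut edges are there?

The edges on the cycle J-L-D-J are not bridges since each lies on that cycle.
Every edge lies on some cycle, so there are no bridges.

0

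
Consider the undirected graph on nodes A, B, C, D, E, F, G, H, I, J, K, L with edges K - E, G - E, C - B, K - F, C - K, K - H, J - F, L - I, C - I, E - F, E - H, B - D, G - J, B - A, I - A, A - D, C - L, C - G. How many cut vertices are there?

1

Removing C increases the component count from 1 to 2, so C is a cut vertex.
By contrast removing L leaves 1 component; it is not a cut vertex. No other vertex is a cut vertex either.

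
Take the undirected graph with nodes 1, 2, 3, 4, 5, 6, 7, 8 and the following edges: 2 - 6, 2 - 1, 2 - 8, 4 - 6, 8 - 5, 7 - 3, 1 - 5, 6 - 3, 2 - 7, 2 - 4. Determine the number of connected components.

Starting from 1 we can reach 1, 2, 3, 4, 5, 6, 7, 8. That is one component of size 8.
Total: 1 component.

1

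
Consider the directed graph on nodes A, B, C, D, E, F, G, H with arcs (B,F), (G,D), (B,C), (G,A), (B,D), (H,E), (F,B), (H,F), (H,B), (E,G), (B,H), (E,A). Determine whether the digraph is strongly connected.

There is no directed path from D to B, so the graph is not strongly connected.

No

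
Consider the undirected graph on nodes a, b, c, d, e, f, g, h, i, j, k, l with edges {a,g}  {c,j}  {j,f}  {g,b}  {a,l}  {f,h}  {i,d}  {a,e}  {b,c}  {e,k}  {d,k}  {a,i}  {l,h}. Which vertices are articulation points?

Removing a increases the component count from 1 to 2, so a is a cut vertex.
By contrast removing h leaves 1 component; it is not a cut vertex. No other vertex is a cut vertex either.

a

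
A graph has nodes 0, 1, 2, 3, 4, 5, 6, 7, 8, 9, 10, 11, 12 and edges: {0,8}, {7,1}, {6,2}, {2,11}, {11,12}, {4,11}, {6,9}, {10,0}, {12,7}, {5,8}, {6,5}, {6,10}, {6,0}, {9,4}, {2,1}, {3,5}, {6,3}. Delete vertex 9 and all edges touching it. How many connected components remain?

1

With 9 gone, the remaining components are: {0, 1, 2, 3, 4, 5, 6, 7, 8, 10, 11, 12}.
That is 1 component.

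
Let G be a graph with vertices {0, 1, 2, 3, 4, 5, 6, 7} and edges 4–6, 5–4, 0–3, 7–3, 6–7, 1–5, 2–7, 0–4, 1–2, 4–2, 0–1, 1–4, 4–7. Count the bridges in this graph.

The edges on the cycle 0-1-5-4-0 are not bridges since each lies on that cycle.
Every edge lies on some cycle, so there are no bridges.

0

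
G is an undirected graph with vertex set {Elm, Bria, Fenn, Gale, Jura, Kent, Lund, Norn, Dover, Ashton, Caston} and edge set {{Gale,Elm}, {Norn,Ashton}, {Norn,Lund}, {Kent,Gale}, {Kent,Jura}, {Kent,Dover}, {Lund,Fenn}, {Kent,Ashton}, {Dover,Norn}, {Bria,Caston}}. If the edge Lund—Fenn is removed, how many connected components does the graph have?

Before removal there are 2 components.
Lund—Fenn is a bridge — removing it separates Lund's side from Fenn's side.
After removal: 3 components.

3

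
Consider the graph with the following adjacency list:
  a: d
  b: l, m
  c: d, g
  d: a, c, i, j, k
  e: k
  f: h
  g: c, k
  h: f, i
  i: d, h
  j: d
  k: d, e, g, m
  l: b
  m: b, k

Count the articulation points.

Removing b increases the component count from 1 to 2, so b is a cut vertex.
Removing d increases the component count from 1 to 4, so d is a cut vertex.
Removing h increases the component count from 1 to 2, so h is a cut vertex.
Likewise i, k, m are cut vertices.
By contrast removing e leaves 1 component; it is not a cut vertex. No other vertex is a cut vertex either.

6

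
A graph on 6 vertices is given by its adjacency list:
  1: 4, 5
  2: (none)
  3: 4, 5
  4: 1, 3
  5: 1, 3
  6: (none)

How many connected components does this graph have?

3

2 is isolated — a component by itself.
6 is isolated — a component by itself.
Starting from 1 we can reach 1, 3, 4, 5. That is one component of size 4.
Total: 3 components.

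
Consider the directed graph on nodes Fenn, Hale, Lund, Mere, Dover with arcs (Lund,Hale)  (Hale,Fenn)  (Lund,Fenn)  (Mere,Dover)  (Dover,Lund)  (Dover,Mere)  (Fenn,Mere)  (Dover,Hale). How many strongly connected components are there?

1

{Fenn, Hale, Lund, Mere, Dover} are all mutually reachable — one SCC of size 5.
That gives 1 strongly connected component.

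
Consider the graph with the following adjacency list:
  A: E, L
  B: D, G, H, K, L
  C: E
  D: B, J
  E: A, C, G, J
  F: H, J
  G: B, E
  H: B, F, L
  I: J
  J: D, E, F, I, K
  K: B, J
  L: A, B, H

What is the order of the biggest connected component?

Starting from A we can reach A, B, C, D, E, F, G, H, I, J, K, L. That is one component of size 12.
The largest has 12 vertices.

12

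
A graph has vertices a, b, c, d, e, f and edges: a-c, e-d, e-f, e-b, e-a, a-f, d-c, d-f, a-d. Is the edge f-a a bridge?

No

After removing f-a, the path f-e-a still connects them, so the edge is not a bridge.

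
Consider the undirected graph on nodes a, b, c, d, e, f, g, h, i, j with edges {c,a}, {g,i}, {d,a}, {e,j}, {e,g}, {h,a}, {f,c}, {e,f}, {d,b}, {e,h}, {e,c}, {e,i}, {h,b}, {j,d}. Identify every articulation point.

e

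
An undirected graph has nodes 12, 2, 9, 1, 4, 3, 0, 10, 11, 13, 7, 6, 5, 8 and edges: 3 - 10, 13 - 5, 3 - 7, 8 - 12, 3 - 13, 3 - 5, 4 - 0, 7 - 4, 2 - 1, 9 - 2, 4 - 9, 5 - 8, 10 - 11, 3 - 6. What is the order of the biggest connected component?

Starting from 0 we can reach 0, 1, 2, 3, 4, 5, 6, 7, 8, 9, 10, 11, 12, 13. That is one component of size 14.
The largest has 14 vertices.

14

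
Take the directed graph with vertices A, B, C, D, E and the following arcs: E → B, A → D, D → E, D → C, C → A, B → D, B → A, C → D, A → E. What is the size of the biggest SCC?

5

{A, B, C, D, E} are all mutually reachable — one SCC of size 5.
The largest has 5 vertices.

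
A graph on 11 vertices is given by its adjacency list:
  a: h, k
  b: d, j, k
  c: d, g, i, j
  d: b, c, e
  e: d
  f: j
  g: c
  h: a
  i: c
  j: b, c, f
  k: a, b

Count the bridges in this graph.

7

The edges on the cycle j-c-d-b-j are not bridges since each lies on that cycle.
But removing c-i disconnects c from i; removing c-g disconnects c from g; removing d-e disconnects d from e; removing a-h disconnects a from h — these are bridges.
In total 7 edges are bridges.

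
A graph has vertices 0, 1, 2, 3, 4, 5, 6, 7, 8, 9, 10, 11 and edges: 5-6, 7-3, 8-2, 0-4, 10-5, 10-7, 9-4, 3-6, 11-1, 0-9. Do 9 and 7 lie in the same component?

No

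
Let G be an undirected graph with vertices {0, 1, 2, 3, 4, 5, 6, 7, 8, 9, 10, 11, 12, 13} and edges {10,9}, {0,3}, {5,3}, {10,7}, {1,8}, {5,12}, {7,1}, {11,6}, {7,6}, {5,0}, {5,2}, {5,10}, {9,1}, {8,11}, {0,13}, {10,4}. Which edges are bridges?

0-13, 10-4, 10-5, 12-5, 2-5

The edges on the cycle 7-1-8-11-6-7 are not bridges since each lies on that cycle.
But removing 5—2 disconnects 5 from 2; removing 5—12 disconnects 5 from 12; removing 0—13 disconnects 0 from 13; removing 10—4 disconnects 10 from 4 — these are bridges.
In total 5 edges are bridges.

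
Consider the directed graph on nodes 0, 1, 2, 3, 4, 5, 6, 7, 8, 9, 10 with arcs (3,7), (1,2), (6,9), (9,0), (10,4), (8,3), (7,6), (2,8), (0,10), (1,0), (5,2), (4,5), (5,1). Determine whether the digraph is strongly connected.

Yes

From 3 we can reach every vertex (0, 1, 2, 3, 4, 5, 6, 7, 8, 9, 10), and every vertex can reach 3 (0, 1, 2, 3, 4, 5, 6, 7, 8, 9, 10). So the whole graph is one strongly connected component.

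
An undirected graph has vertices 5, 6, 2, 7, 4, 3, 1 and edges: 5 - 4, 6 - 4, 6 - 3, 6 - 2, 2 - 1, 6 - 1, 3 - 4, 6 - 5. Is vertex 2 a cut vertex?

Deleting 2 leaves 2 components (was 2), so 2 is not a cut vertex.

No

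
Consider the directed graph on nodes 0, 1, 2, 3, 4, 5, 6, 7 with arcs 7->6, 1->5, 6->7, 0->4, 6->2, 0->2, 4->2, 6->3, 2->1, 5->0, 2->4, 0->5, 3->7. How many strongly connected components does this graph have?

{0, 1, 2, 4, 5} are all mutually reachable — one SCC of size 5.
{3, 6, 7} are all mutually reachable — one SCC of size 3.
That gives 2 strongly connected components.

2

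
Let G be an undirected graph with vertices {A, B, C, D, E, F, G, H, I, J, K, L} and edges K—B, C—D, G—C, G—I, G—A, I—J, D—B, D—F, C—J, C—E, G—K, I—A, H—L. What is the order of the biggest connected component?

10

Starting from H we can reach H, L. That is one component of size 2.
Starting from A we can reach A, B, C, D, E, F, G, I, J, K. That is one component of size 10.
The largest has 10 vertices.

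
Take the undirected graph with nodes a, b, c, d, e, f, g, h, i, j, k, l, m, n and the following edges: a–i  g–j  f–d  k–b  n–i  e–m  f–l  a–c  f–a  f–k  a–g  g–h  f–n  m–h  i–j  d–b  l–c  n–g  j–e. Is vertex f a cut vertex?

Yes

Deleting f raises the number of components from 1 to 2, so f is a cut vertex.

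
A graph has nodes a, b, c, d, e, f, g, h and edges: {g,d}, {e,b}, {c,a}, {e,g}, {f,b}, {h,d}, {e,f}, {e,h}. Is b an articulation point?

Deleting b leaves 2 components (was 2), so b is not a cut vertex.

No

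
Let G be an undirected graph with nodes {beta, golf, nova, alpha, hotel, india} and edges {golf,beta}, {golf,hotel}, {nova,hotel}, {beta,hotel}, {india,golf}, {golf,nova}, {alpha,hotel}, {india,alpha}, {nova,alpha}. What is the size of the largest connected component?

Starting from beta we can reach beta, golf, nova, alpha, hotel, india. That is one component of size 6.
The largest has 6 vertices.

6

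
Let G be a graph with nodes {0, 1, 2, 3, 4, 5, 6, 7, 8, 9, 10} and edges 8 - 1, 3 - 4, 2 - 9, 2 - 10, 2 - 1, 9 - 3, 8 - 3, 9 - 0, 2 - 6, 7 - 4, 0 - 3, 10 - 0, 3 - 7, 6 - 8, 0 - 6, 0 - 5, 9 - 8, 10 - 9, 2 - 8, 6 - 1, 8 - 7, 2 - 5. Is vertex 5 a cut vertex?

Deleting 5 leaves 1 component (was 1) (its neighbors 0, 2 remain connected to each other), so 5 is not a cut vertex.

No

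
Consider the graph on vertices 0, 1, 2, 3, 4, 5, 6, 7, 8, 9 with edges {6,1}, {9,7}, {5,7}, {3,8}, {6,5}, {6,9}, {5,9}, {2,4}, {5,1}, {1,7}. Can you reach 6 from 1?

From 1 we can reach 1, 5, 6, 7, 9, which includes 6.

Yes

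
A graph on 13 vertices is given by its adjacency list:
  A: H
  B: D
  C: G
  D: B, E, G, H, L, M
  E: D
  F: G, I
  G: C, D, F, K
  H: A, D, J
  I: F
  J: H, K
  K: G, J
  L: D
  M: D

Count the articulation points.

4

Removing D increases the component count from 1 to 5, so D is a cut vertex.
Removing F increases the component count from 1 to 2, so F is a cut vertex.
Removing G increases the component count from 1 to 3, so G is a cut vertex.
Likewise H is a cut vertex.
By contrast removing B leaves 1 component; it is not a cut vertex. No other vertex is a cut vertex either.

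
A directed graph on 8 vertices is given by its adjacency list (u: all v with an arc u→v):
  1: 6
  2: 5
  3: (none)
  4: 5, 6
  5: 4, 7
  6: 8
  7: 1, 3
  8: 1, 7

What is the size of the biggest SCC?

4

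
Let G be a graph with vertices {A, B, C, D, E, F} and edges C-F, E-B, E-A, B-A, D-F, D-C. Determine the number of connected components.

Starting from C we can reach C, D, F. That is one component of size 3.
Starting from A we can reach A, B, E. That is one component of size 3.
Total: 2 components.

2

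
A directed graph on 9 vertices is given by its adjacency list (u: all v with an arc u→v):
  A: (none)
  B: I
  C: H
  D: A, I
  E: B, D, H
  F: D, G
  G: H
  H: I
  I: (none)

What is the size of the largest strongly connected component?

1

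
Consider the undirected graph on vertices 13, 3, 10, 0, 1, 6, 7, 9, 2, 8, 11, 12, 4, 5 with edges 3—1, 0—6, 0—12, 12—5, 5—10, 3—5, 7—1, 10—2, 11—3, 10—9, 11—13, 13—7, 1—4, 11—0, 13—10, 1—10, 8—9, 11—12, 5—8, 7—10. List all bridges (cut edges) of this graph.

0-6, 1-4, 10-2

The edges on the cycle 11-0-12-11 are not bridges since each lies on that cycle.
But removing 10—2 disconnects 10 from 2; removing 1—4 disconnects 1 from 4; removing 0—6 disconnects 0 from 6 — these are bridges.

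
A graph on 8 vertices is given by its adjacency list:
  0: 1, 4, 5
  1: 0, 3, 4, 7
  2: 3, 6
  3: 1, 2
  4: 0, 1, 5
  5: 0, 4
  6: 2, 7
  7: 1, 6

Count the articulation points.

1

Removing 1 increases the component count from 1 to 2, so 1 is a cut vertex.
By contrast removing 3 leaves 1 component; it is not a cut vertex. No other vertex is a cut vertex either.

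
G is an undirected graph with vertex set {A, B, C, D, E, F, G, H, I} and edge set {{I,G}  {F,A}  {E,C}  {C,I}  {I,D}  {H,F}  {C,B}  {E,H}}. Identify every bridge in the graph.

A-F, B-C, C-E, C-I, D-I, E-H, F-H, G-I

removing H - E disconnects H from E; removing B - C disconnects B from C; removing G - I disconnects G from I; removing I - C disconnects I from C — these are bridges.
In total 8 edges are bridges.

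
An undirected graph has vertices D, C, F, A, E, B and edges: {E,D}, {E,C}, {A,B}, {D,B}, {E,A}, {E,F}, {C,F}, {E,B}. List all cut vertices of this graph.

E

Removing E increases the component count from 1 to 2, so E is a cut vertex.
By contrast removing D leaves 1 component; it is not a cut vertex. No other vertex is a cut vertex either.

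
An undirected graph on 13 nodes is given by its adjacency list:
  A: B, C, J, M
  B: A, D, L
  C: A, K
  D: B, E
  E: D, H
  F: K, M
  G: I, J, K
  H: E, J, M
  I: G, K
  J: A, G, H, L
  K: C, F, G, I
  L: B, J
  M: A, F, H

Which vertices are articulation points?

Removing J, for instance, still leaves 1 component. No single vertex removal increases the component count — the graph has no articulation points.

none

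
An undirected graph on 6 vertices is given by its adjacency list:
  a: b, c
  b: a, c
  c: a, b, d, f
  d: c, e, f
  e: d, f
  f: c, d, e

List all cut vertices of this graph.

c

Removing c increases the component count from 1 to 2, so c is a cut vertex.
By contrast removing a leaves 1 component; it is not a cut vertex. No other vertex is a cut vertex either.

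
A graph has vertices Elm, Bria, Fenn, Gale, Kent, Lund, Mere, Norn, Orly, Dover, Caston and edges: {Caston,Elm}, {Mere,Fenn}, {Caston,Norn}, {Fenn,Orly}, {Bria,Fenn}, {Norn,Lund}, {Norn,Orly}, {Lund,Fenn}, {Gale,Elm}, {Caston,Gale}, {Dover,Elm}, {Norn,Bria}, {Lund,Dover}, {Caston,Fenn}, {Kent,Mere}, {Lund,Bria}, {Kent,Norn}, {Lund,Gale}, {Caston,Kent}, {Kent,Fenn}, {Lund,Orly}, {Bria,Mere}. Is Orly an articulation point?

Deleting Orly leaves 1 component (was 1) (its neighbors Fenn, Lund, Norn remain connected to each other), so Orly is not a cut vertex.

No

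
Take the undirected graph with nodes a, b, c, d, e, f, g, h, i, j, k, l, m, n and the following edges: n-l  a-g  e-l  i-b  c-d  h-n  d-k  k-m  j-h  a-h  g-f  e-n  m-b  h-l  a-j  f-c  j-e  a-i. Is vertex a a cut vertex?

Deleting a raises the number of components from 1 to 2, so a is a cut vertex.

Yes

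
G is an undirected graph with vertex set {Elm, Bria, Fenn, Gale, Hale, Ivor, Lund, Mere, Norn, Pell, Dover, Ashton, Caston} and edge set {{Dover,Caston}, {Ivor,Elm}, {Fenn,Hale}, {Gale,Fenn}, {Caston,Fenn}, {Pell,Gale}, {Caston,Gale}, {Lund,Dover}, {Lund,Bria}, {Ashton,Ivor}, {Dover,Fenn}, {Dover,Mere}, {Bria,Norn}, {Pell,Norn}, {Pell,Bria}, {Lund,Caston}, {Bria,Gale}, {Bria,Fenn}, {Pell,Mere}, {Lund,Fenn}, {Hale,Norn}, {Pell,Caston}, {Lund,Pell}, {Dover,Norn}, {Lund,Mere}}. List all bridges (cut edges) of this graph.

Ashton-Ivor, Elm-Ivor

The edges on the cycle Lund-Dover-Mere-Lund are not bridges since each lies on that cycle.
But removing Ashton-Ivor disconnects Ashton from Ivor; removing Ivor-Elm disconnects Ivor from Elm — these are bridges.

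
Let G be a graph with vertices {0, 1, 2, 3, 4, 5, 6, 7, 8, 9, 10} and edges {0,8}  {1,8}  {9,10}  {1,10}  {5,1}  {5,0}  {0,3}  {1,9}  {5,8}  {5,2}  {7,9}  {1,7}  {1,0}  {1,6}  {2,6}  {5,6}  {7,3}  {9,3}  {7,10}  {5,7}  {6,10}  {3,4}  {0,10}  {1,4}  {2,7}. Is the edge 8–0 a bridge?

No

After removing 8–0, the path 8-5-0 still connects them, so the edge is not a bridge.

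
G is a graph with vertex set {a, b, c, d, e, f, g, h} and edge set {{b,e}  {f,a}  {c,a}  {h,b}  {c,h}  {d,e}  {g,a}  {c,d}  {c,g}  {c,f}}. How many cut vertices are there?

Removing c increases the component count from 1 to 2, so c is a cut vertex.
By contrast removing e leaves 1 component; it is not a cut vertex. No other vertex is a cut vertex either.

1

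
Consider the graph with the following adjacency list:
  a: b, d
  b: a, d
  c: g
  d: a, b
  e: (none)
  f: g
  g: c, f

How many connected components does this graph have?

3

e is isolated — a component by itself.
Starting from a we can reach a, b, d. That is one component of size 3.
Starting from c we can reach c, f, g. That is one component of size 3.
Total: 3 components.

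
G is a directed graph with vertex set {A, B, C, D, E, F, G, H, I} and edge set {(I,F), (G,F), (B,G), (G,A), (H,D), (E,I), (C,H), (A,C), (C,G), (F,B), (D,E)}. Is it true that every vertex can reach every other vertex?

From E we can reach every vertex (A, B, C, D, E, F, G, H, I), and every vertex can reach E (A, B, C, D, E, F, G, H, I). So the whole graph is one strongly connected component.

Yes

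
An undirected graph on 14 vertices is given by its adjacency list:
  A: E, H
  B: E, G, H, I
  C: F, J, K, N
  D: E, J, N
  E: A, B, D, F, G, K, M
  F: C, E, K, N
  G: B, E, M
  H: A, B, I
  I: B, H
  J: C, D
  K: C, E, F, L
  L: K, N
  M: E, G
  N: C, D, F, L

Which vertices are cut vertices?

E

Removing E increases the component count from 1 to 2, so E is a cut vertex.
By contrast removing M leaves 1 component; it is not a cut vertex. No other vertex is a cut vertex either.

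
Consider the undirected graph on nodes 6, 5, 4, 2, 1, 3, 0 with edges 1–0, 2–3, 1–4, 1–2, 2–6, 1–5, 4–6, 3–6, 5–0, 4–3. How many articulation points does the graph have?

1

Removing 1 increases the component count from 1 to 2, so 1 is a cut vertex.
By contrast removing 3 leaves 1 component; it is not a cut vertex. No other vertex is a cut vertex either.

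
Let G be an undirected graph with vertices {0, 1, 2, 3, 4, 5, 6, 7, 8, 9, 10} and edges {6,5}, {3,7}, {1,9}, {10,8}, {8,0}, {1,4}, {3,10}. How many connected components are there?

2 is isolated — a component by itself.
Starting from 5 we can reach 5, 6. That is one component of size 2.
Starting from 1 we can reach 1, 4, 9. That is one component of size 3.
Starting from 0 we can reach 0, 3, 7, 8, 10. That is one component of size 5.
Total: 4 components.

4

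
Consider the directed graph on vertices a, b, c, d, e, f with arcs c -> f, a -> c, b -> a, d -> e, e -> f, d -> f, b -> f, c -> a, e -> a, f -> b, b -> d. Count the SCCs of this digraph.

{a, b, c, d, e, f} are all mutually reachable — one SCC of size 6.
That gives 1 strongly connected component.

1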